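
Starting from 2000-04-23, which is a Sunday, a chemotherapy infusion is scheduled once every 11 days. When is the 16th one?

2000-10-05

The 16th occurrence is 15 intervals after the first: 15 × 11 = 165 days after 2000-04-23.
April has 30 days — 7 days to the end of April leaves 158.
May has 31 days (127 left).
June has 30 days (97 left).
July has 31 days (66 left).
August has 31 days (35 left).
September has 30 days (5 left).
5 days into October → 2000-10-05.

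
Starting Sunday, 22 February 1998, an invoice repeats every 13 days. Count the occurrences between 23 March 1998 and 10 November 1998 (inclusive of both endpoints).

18

Occurrences land 13·i days after 22 February 1998 for i = 0, 1, 2, …
23 March 1998 is 29 days after the start; 29 ÷ 13 = 2 remainder 3; since the remainder is 3, round up to i = 3. First occurrence in the window: #4 on 2 April 1998 (3×13 = 39 days in).
10 November 1998 is 261 days after the start; 261 ÷ 13 = 20 remainder 1. Last occurrence in the window: #21 on 9 November 1998.
Occurrences #4 through #21: 18 in total.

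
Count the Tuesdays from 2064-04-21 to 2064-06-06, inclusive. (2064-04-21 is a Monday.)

7

2064-04-21 is a Monday; the first Tuesday on or after it is 2064-04-22 (1 day later).
From 2064-04-22 to 2064-06-06: 8 + 31 + 6 = 45 days (rest of April, May, June).
45 ÷ 7 = 6 full weeks with remainder 3, so 6 more Tuesdays after the first → 7.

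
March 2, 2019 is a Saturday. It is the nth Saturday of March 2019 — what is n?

1st

Day 2 falls in week ⌈2/7⌉ of the month.
Days 1–7 hold the 1st Saturday, 8–14 the 2nd, 15–21 the 3rd, 22–28 the 4th, 29–31 the 5th.
2 is in the range for the 1st.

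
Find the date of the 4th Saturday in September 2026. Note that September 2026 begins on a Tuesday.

September 2026 begins on a Tuesday, so the first Saturday is September 5 (4 days later).
The 4th Saturday is 3 weeks later: 5 + 21 = 26.

26 September 2026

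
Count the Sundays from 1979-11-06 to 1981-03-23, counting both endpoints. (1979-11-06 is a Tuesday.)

72

1979-11-06 is a Tuesday; the first Sunday on or after it is 1979-11-11 (5 days later).
From 1979-11-11 to 1981-03-23: 50 + 366 + 82 = 498 days (rest of 1979, 1980, to 1981-03-23 in 1981).
498 ÷ 7 = 71 full weeks with remainder 1, so 71 more Sundays after the first → 72.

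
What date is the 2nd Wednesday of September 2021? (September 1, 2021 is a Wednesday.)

8 September 2021

September 2021 begins on a Wednesday, so the first Wednesday is September 1.
The 2nd Wednesday is 1 weeks later: 1 + 7 = 8.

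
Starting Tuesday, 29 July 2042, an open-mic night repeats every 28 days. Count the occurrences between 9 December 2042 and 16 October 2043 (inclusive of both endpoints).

11

Occurrences land 28·i days after 29 July 2042 for i = 0, 1, 2, …
9 December 2042 is 133 days after the start; 133 ÷ 28 = 4 remainder 21; since the remainder is 21, round up to i = 5. First occurrence in the window: #6 on 16 December 2042 (5×28 = 140 days in).
16 October 2043 is 444 days after the start; 444 ÷ 28 = 15 remainder 24. Last occurrence in the window: #16 on 22 September 2043.
Occurrences #6 through #16: 11 in total.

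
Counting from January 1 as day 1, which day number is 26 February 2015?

57

Days in months before February: 31 = 31.
Plus 26 days into February → day 57.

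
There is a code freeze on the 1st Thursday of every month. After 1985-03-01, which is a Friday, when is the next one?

1985-03-07

March 1985 starts on a Friday, so its 1st Thursday is 1985-03-07 (6 days in).
1985-03-07 is after 1985-03-01, so that is the next one.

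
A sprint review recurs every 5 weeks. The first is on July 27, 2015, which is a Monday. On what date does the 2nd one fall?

The 2nd occurrence is 1 interval after the first: 1 × 35 = 35 days after July 27, 2015.
July has 31 days — 4 days to the end of July leaves 31.
31 days into August → August 31, 2015.

August 31, 2015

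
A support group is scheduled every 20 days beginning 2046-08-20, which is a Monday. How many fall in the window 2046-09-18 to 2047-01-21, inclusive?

6

Occurrences land 20·i days after 2046-08-20 for i = 0, 1, 2, …
2046-09-18 is 29 days after the start; 29 ÷ 20 = 1 remainder 9; since the remainder is 9, round up to i = 2. First occurrence in the window: #3 on 2046-09-29 (2×20 = 40 days in).
2047-01-21 is 154 days after the start; 154 ÷ 20 = 7 remainder 14. Last occurrence in the window: #8 on 2047-01-07.
Occurrences #3 through #8: 6 in total.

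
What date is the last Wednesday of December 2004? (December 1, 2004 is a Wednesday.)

2004-12-29

December 2004 begins on a Wednesday, so the first Wednesday is December 1.
December 2004 has 31 days. Adding weeks: 1, 8, 15, 22, 29 — the last one ≤ 31 is the 29th.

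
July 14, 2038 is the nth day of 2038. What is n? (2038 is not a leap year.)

195

Days in months before July: 31 + 28 + 31 + 30 + 31 + 30 = 181.
Plus 14 days into July → day 195.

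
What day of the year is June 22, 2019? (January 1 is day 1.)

173

Days in months before June: 31 + 28 + 31 + 30 + 31 = 151.
Plus 22 days into June → day 173.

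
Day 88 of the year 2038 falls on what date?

Mar 29, 2038

Jan has 31 days (88 − 31 = 57 remain).
Feb has 28 days (57 − 28 = 29 remain).
29 into Mar → Mar 29.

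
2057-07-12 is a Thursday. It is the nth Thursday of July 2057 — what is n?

2nd

Day 12 falls in week ⌈12/7⌉ of the month.
Days 1–7 hold the 1st Thursday, 8–14 the 2nd, 15–21 the 3rd, 22–28 the 4th, 29–31 the 5th.
12 is in the range for the 2nd.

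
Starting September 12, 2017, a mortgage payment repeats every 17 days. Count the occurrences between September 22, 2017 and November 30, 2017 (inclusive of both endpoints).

4

Occurrences land 17·i days after September 12, 2017 for i = 0, 1, 2, …
September 22, 2017 is 10 days after the start; 10 ÷ 17 = 0 remainder 10; since the remainder is 10, round up to i = 1. First occurrence in the window: #2 on September 29, 2017 (1×17 = 17 days in).
November 30, 2017 is 79 days after the start; 79 ÷ 17 = 4 remainder 11. Last occurrence in the window: #5 on November 19, 2017.
Occurrences #2 through #5: 4 in total.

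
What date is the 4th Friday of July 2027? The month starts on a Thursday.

23 July 2027

July 2027 begins on a Thursday, so the first Friday is July 2 (1 day later).
The 4th Friday is 3 weeks later: 2 + 21 = 23.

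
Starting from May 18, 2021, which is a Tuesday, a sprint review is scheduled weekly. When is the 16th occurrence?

Aug 31, 2021

The 16th occurrence is 15 intervals after the first: 15 × 7 = 105 days after May 18, 2021.
May has 31 days — 13 days to the end of May leaves 92.
Jun has 30 days (62 left).
Jul has 31 days (31 left).
31 days into Aug → Aug 31, 2021.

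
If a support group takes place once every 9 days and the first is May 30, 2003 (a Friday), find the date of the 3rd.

The 3rd occurrence is 2 intervals after the first: 2 × 9 = 18 days after May 30, 2003.
May has 31 days — 1 day to the end of May leaves 17.
17 days into June → June 17, 2003.

June 17, 2003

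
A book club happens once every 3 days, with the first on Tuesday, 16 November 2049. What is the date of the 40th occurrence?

13 March 2050

The 40th occurrence is 39 intervals after the first: 39 × 3 = 117 days after 16 November 2049.
November has 30 days — 14 days to the end of November leaves 103.
December has 31 days (72 left).
January has 31 days (41 left).
February has 28 days (13 left).
13 days into March → 13 March 2050.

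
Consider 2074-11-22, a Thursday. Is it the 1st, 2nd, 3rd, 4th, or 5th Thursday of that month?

Day 22 falls in week ⌈22/7⌉ of the month.
Days 1–7 hold the 1st Thursday, 8–14 the 2nd, 15–21 the 3rd, 22–28 the 4th, 29–31 the 5th.
22 is in the range for the 4th.

4th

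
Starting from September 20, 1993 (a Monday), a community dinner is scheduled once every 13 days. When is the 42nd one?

The 42nd occurrence is 41 intervals after the first: 41 × 13 = 533 days after September 20, 1993.
September has 30 days — 10 days to the end of September leaves 523.
From end of September to end of 1993 is 92 days (431 left).
1994 has 365 days (66 left).
January has 31 days (35 left).
February has 28 days (7 left).
7 days into March → March 7, 1995.

March 7, 1995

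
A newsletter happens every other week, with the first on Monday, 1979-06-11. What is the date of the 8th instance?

1979-09-17

The 8th occurrence is 7 intervals after the first: 7 × 14 = 98 days after 1979-06-11.
June has 30 days — 19 days to the end of June leaves 79.
July has 31 days (48 left).
August has 31 days (17 left).
17 days into September → 1979-09-17.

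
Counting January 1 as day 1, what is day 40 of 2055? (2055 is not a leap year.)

9 February 2055

January has 31 days (40 − 31 = 9 remain).
9 into February → February 9.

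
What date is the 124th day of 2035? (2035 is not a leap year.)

2035-05-04

January has 31 days (124 − 31 = 93 remain).
February has 28 days (93 − 28 = 65 remain).
March has 31 days (65 − 31 = 34 remain).
April has 30 days (34 − 30 = 4 remain).
4 into May → May 4.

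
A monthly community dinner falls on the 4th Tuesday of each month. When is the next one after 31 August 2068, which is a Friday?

25 September 2068

August 2068 starts on a Wednesday; its first Tuesday is the 7th, so the 4th Tuesday is the 28th — 28 August 2068.
That is not after 31 August 2068, so look at September 2068.
September 2068 starts on a Saturday; its first Tuesday is the 4th, so the 4th Tuesday is the 25th — 25 September 2068.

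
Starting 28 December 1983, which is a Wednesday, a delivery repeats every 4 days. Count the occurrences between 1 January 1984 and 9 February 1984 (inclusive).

Occurrences land 4·i days after 28 December 1983 for i = 0, 1, 2, …
1 January 1984 is 4 days after the start; 4 ÷ 4 = 1 remainder 0. First occurrence in the window: #2 on 1 January 1984 (1×4 = 4 days in).
9 February 1984 is 43 days after the start; 43 ÷ 4 = 10 remainder 3. Last occurrence in the window: #11 on 6 February 1984.
Occurrences #2 through #11: 10 in total.

10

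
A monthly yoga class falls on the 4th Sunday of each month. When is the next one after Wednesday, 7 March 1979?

March 1979 starts on a Thursday; its first Sunday is the 4th, so the 4th Sunday is the 25th — 25 March 1979.
25 March 1979 is after 7 March 1979, so that is the next one.

25 March 1979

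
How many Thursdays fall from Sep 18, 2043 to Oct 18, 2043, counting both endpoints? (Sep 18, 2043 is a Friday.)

Sep 18, 2043 is a Friday; the first Thursday on or after it is Sep 24, 2043 (6 days later).
From Sep 24, 2043 to Oct 18, 2043: 6 + 18 = 24 days (rest of Sep, Oct).
24 ÷ 7 = 3 full weeks with remainder 3, so 3 more Thursdays after the first → 4.

4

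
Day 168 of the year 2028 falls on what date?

Jan has 31 days (168 − 31 = 137 remain).
Feb has 29 days (137 − 29 = 108 remain).
Mar has 31 days (108 − 31 = 77 remain).
Apr has 30 days (77 − 30 = 47 remain).
May has 31 days (47 − 31 = 16 remain).
16 into Jun → Jun 16.

Jun 16, 2028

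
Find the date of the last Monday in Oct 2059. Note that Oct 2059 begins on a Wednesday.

Oct 27, 2059

Oct 2059 begins on a Wednesday, so the first Monday is Oct 6 (5 days later).
Oct 2059 has 31 days. Adding weeks: 6, 13, 20, 27 — the last one ≤ 31 is the 27th.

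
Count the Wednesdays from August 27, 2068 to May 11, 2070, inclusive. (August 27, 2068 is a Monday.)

89

August 27, 2068 is a Monday; the first Wednesday on or after it is August 29, 2068 (2 days later).
From August 29, 2068 to May 11, 2070: 124 + 365 + 131 = 620 days (rest of 2068, 2069, to May 11, 2070 in 2070).
620 ÷ 7 = 88 full weeks with remainder 4, so 88 more Wednesdays after the first → 89.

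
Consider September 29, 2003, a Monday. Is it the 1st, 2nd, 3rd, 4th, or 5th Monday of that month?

Day 29 falls in week ⌈29/7⌉ of the month.
Days 1–7 hold the 1st Monday, 8–14 the 2nd, 15–21 the 3rd, 22–28 the 4th, 29–31 the 5th.
29 is in the range for the 5th.

5th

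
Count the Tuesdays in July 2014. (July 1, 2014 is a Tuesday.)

5

July 1, 2014 is a Tuesday; the first Tuesday on or after it is July 1, 2014.
From July 1, 2014 to July 31, 2014 is 31 − 1 = 30 days.
30 ÷ 7 = 4 full weeks with remainder 2, so 4 more Tuesdays after the first → 5.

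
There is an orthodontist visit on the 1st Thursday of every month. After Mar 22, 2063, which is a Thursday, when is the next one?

Mar 2063 starts on a Thursday, so its 1st Thursday is Mar 1, 2063.
That is not after Mar 22, 2063, so look at Apr 2063.
Apr 2063 starts on a Sunday, so its 1st Thursday is Apr 5, 2063 (4 days in).

Apr 5, 2063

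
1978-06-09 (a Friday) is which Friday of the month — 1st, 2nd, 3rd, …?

Day 9 falls in week ⌈9/7⌉ of the month.
Days 1–7 hold the 1st Friday, 8–14 the 2nd, 15–21 the 3rd, 22–28 the 4th, 29–31 the 5th.
9 is in the range for the 2nd.

2nd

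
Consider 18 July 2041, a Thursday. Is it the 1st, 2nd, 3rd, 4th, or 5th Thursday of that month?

3rd

Day 18 falls in week ⌈18/7⌉ of the month.
Days 1–7 hold the 1st Thursday, 8–14 the 2nd, 15–21 the 3rd, 22–28 the 4th, 29–31 the 5th.
18 is in the range for the 3rd.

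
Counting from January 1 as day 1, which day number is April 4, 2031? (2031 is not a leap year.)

Days in months before April: 31 + 28 + 31 = 90.
Plus 4 days into April → day 94.

94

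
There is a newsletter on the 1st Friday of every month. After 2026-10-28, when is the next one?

October 2026 starts on a Thursday, so its 1st Friday is 2026-10-02 (1 day in).
That is not after 2026-10-28, so look at November 2026.
November 2026 starts on a Sunday, so its 1st Friday is 2026-11-06 (5 days in).

2026-11-06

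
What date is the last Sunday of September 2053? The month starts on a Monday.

September 2053 begins on a Monday, so the first Sunday is September 7 (6 days later).
September 2053 has 30 days. Adding weeks: 7, 14, 21, 28 — the last one ≤ 30 is the 28th.

September 28, 2053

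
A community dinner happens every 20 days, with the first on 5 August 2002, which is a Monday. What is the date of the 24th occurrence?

The 24th occurrence is 23 intervals after the first: 23 × 20 = 460 days after 5 August 2002.
August has 31 days — 26 days to the end of August leaves 434.
From end of August to end of 2002 is 122 days (312 left).
January has 31 days (281 left).
February has 28 days (253 left).
March has 31 days (222 left).
April has 30 days (192 left).
May has 31 days (161 left).
June has 30 days (131 left).
July has 31 days (100 left).
August has 31 days (69 left).
September has 30 days (39 left).
October has 31 days (8 left).
8 days into November → 8 November 2003.

8 November 2003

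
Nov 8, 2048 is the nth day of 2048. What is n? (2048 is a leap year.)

Days in months before Nov: 31 + 29 + 31 + 30 + 31 + 30 + 31 + 31 + 30 + 31 = 305.
Plus 8 days into Nov → day 313.

313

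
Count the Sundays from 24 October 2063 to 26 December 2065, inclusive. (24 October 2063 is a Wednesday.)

24 October 2063 is a Wednesday; the first Sunday on or after it is 28 October 2063 (4 days later).
From 28 October 2063 to 26 December 2065: 64 + 366 + 360 = 790 days (rest of 2063, 2064, to 26 December 2065 in 2065).
790 ÷ 7 = 112 full weeks with remainder 6, so 112 more Sundays after the first → 113.

113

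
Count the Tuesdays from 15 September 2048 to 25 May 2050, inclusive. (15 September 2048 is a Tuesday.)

89

15 September 2048 is a Tuesday; the first Tuesday on or after it is 15 September 2048.
From 15 September 2048 to 25 May 2050: 107 + 365 + 145 = 617 days (rest of 2048, 2049, to 25 May 2050 in 2050).
617 ÷ 7 = 88 full weeks with remainder 1, so 88 more Tuesdays after the first → 89.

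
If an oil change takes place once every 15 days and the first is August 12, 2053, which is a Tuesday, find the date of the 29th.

The 29th occurrence is 28 intervals after the first: 28 × 15 = 420 days after August 12, 2053.
August has 31 days — 19 days to the end of August leaves 401.
From end of August to end of 2053 is 122 days (279 left).
January has 31 days (248 left).
February has 28 days (220 left).
March has 31 days (189 left).
April has 30 days (159 left).
May has 31 days (128 left).
June has 30 days (98 left).
July has 31 days (67 left).
August has 31 days (36 left).
September has 30 days (6 left).
6 days into October → October 6, 2054.

October 6, 2054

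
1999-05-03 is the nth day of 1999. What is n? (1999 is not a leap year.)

123

Days in months before May: 31 + 28 + 31 + 30 = 120.
Plus 3 days into May → day 123.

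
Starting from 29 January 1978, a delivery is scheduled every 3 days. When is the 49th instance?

The 49th occurrence is 48 intervals after the first: 48 × 3 = 144 days after 29 January 1978.
January has 31 days — 2 days to the end of January leaves 142.
February has 28 days (114 left).
March has 31 days (83 left).
April has 30 days (53 left).
May has 31 days (22 left).
22 days into June → 22 June 1978.

22 June 1978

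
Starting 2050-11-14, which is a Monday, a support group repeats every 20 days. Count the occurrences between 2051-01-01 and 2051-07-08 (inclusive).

Occurrences land 20·i days after 2050-11-14 for i = 0, 1, 2, …
2051-01-01 is 48 days after the start; 48 ÷ 20 = 2 remainder 8; since the remainder is 8, round up to i = 3. First occurrence in the window: #4 on 2051-01-13 (3×20 = 60 days in).
2051-07-08 is 236 days after the start; 236 ÷ 20 = 11 remainder 16. Last occurrence in the window: #12 on 2051-06-22.
Occurrences #4 through #12: 9 in total.

9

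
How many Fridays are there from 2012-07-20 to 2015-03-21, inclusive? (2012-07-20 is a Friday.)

140

2012-07-20 is a Friday; the first Friday on or after it is 2012-07-20.
From 2012-07-20 to 2015-03-21: 164 + 365 + 365 + 80 = 974 days (rest of 2012, 2013, 2014, to 2015-03-21 in 2015).
974 ÷ 7 = 139 full weeks with remainder 1, so 139 more Fridays after the first → 140.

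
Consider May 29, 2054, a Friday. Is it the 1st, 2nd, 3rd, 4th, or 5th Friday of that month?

Day 29 falls in week ⌈29/7⌉ of the month.
Days 1–7 hold the 1st Friday, 8–14 the 2nd, 15–21 the 3rd, 22–28 the 4th, 29–31 the 5th.
29 is in the range for the 5th.

5th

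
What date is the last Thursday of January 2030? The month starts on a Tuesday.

2030-01-31

January 2030 begins on a Tuesday, so the first Thursday is January 3 (2 days later).
January 2030 has 31 days. Adding weeks: 3, 10, 17, 24, 31 — the last one ≤ 31 is the 31st.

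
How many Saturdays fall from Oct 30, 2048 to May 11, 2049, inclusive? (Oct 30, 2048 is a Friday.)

28

Oct 30, 2048 is a Friday; the first Saturday on or after it is Oct 31, 2048 (1 day later).
From Oct 31, 2048 to May 11, 2049: 0 + 30 + 31 + 31 + 28 + 31 + 30 + 11 = 192 days (rest of Oct, Nov, Dec, Jan, Feb, Mar, Apr, May).
192 ÷ 7 = 27 full weeks with remainder 3, so 27 more Saturdays after the first → 28.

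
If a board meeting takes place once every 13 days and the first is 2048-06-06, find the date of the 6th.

2048-08-10

The 6th occurrence is 5 intervals after the first: 5 × 13 = 65 days after 2048-06-06.
June has 30 days — 24 days to the end of June leaves 41.
July has 31 days (10 left).
10 days into August → 2048-08-10.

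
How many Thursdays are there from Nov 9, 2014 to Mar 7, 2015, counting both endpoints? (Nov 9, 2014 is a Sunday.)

Nov 9, 2014 is a Sunday; the first Thursday on or after it is Nov 13, 2014 (4 days later).
From Nov 13, 2014 to Mar 7, 2015: 17 + 31 + 31 + 28 + 7 = 114 days (rest of Nov, Dec, Jan, Feb, Mar).
114 ÷ 7 = 16 full weeks with remainder 2, so 16 more Thursdays after the first → 17.

17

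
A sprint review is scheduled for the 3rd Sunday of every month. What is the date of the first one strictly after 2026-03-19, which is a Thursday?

2026-04-19

March 2026 starts on a Sunday; its first Sunday is the 1st, so the 3rd Sunday is the 15th — 2026-03-15.
That is not after 2026-03-19, so look at April 2026.
April 2026 starts on a Wednesday; its first Sunday is the 5th, so the 3rd Sunday is the 19th — 2026-04-19.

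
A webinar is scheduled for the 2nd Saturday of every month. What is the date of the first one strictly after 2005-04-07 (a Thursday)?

2005-04-09

April 2005 starts on a Friday; its first Saturday is the 2nd, so the 2nd Saturday is the 9th — 2005-04-09.
2005-04-09 is after 2005-04-07, so that is the next one.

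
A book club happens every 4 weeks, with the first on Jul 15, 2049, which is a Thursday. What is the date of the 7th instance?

The 7th occurrence is 6 intervals after the first: 6 × 28 = 168 days after Jul 15, 2049.
Jul has 31 days — 16 days to the end of Jul leaves 152.
Aug has 31 days (121 left).
Sep has 30 days (91 left).
Oct has 31 days (60 left).
Nov has 30 days (30 left).
30 days into Dec → Dec 30, 2049.

Dec 30, 2049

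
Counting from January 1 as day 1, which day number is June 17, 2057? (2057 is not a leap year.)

Days in months before June: 31 + 28 + 31 + 30 + 31 = 151.
Plus 17 days into June → day 168.

168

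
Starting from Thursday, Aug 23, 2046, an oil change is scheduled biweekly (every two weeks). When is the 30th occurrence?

Oct 3, 2047

The 30th occurrence is 29 intervals after the first: 29 × 14 = 406 days after Aug 23, 2046.
Aug has 31 days — 8 days to the end of Aug leaves 398.
Sep has 30 days (368 left).
Oct has 31 days (337 left).
Nov has 30 days (307 left).
Dec has 31 days (276 left).
Jan has 31 days (245 left).
Feb has 28 days (217 left).
Mar has 31 days (186 left).
Apr has 30 days (156 left).
May has 31 days (125 left).
Jun has 30 days (95 left).
Jul has 31 days (64 left).
Aug has 31 days (33 left).
Sep has 30 days (3 left).
3 days into Oct → Oct 3, 2047.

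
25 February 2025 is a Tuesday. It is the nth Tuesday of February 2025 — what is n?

Day 25 falls in week ⌈25/7⌉ of the month.
Days 1–7 hold the 1st Tuesday, 8–14 the 2nd, 15–21 the 3rd, 22–28 the 4th, 29–31 the 5th.
25 is in the range for the 4th.

4th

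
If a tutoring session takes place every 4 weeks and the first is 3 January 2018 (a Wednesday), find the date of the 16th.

27 February 2019

The 16th occurrence is 15 intervals after the first: 15 × 28 = 420 days after 3 January 2018.
January has 31 days — 28 days to the end of January leaves 392.
February has 28 days (364 left).
March has 31 days (333 left).
April has 30 days (303 left).
May has 31 days (272 left).
June has 30 days (242 left).
July has 31 days (211 left).
August has 31 days (180 left).
September has 30 days (150 left).
October has 31 days (119 left).
November has 30 days (89 left).
December has 31 days (58 left).
January has 31 days (27 left).
27 days into February → 27 February 2019.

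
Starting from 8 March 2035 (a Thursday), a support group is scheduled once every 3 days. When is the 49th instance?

30 July 2035

The 49th occurrence is 48 intervals after the first: 48 × 3 = 144 days after 8 March 2035.
March has 31 days — 23 days to the end of March leaves 121.
April has 30 days (91 left).
May has 31 days (60 left).
June has 30 days (30 left).
30 days into July → 30 July 2035.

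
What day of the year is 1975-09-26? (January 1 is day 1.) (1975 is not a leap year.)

Days in months before September: 31 + 28 + 31 + 30 + 31 + 30 + 31 + 31 = 243.
Plus 26 days into September → day 269.

269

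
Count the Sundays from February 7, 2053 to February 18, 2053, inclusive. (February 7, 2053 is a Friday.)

2

February 7, 2053 is a Friday; the first Sunday on or after it is February 9, 2053 (2 days later).
From February 9, 2053 to February 18, 2053 is 18 − 9 = 9 days.
9 ÷ 7 = 1 full weeks with remainder 2, so 1 more Sundays after the first → 2.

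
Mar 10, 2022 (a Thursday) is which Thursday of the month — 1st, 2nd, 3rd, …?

2nd

Day 10 falls in week ⌈10/7⌉ of the month.
Days 1–7 hold the 1st Thursday, 8–14 the 2nd, 15–21 the 3rd, 22–28 the 4th, 29–31 the 5th.
10 is in the range for the 2nd.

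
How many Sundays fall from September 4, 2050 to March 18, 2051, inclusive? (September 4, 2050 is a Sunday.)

28

September 4, 2050 is a Sunday; the first Sunday on or after it is September 4, 2050.
From September 4, 2050 to March 18, 2051: 26 + 31 + 30 + 31 + 31 + 28 + 18 = 195 days (rest of September, October, November, December, January, February, March).
195 ÷ 7 = 27 full weeks with remainder 6, so 27 more Sundays after the first → 28.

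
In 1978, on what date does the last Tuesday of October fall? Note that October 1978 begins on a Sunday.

October 1978 begins on a Sunday, so the first Tuesday is October 3 (2 days later).
October 1978 has 31 days. Adding weeks: 3, 10, 17, 24, 31 — the last one ≤ 31 is the 31st.

October 31, 1978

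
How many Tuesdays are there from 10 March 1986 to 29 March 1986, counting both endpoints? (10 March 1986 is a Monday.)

3

10 March 1986 is a Monday; the first Tuesday on or after it is 11 March 1986 (1 day later).
From 11 March 1986 to 29 March 1986 is 29 − 11 = 18 days.
18 ÷ 7 = 2 full weeks with remainder 4, so 2 more Tuesdays after the first → 3.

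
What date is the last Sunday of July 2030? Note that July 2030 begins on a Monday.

July 2030 begins on a Monday, so the first Sunday is July 7 (6 days later).
July 2030 has 31 days. Adding weeks: 7, 14, 21, 28 — the last one ≤ 31 is the 28th.

28 July 2030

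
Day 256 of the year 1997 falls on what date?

January has 31 days (256 − 31 = 225 remain).
February has 28 days (225 − 28 = 197 remain).
March has 31 days (197 − 31 = 166 remain).
April has 30 days (166 − 30 = 136 remain).
May has 31 days (136 − 31 = 105 remain).
June has 30 days (105 − 30 = 75 remain).
July has 31 days (75 − 31 = 44 remain).
August has 31 days (44 − 31 = 13 remain).
13 into September → September 13.

1997-09-13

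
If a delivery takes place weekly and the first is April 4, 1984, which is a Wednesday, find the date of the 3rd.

April 18, 1984

The 3rd occurrence is 2 intervals after the first: 2 × 7 = 14 days after April 4, 1984.
14 days later is April 18, 1984.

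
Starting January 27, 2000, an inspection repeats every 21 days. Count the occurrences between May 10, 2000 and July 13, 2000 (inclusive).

4

Occurrences land 21·i days after January 27, 2000 for i = 0, 1, 2, …
May 10, 2000 is 104 days after the start; 104 ÷ 21 = 4 remainder 20; since the remainder is 20, round up to i = 5. First occurrence in the window: #6 on May 11, 2000 (5×21 = 105 days in).
July 13, 2000 is 168 days after the start; 168 ÷ 21 = 8 remainder 0. Last occurrence in the window: #9 on July 13, 2000.
Occurrences #6 through #9: 4 in total.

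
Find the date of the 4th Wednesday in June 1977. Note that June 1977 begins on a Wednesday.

June 1977 begins on a Wednesday, so the first Wednesday is June 1.
The 4th Wednesday is 3 weeks later: 1 + 21 = 22.

June 22, 1977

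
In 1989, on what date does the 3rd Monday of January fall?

January 1989 begins on a Sunday, so the first Monday is January 2 (1 day later).
The 3rd Monday is 2 weeks later: 2 + 14 = 16.

16 January 1989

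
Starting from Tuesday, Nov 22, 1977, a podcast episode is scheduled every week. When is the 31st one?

The 31st occurrence is 30 intervals after the first: 30 × 7 = 210 days after Nov 22, 1977.
Nov has 30 days — 8 days to the end of Nov leaves 202.
Dec has 31 days (171 left).
Jan has 31 days (140 left).
Feb has 28 days (112 left).
Mar has 31 days (81 left).
Apr has 30 days (51 left).
May has 31 days (20 left).
20 days into Jun → Jun 20, 1978.

Jun 20, 1978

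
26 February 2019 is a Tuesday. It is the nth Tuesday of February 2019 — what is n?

4th

Day 26 falls in week ⌈26/7⌉ of the month.
Days 1–7 hold the 1st Tuesday, 8–14 the 2nd, 15–21 the 3rd, 22–28 the 4th, 29–31 the 5th.
26 is in the range for the 4th.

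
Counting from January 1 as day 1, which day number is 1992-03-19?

Days in months before March: 31 + 29 = 60.
Plus 19 days into March → day 79.

79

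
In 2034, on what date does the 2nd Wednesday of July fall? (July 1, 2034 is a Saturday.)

12 July 2034

July 2034 begins on a Saturday, so the first Wednesday is July 5 (4 days later).
The 2nd Wednesday is 1 weeks later: 5 + 7 = 12.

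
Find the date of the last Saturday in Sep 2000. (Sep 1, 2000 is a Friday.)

Sep 30, 2000

Sep 2000 begins on a Friday, so the first Saturday is Sep 2 (1 day later).
Sep 2000 has 30 days. Adding weeks: 2, 9, 16, 23, 30 — the last one ≤ 30 is the 30th.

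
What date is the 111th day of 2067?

Jan has 31 days (111 − 31 = 80 remain).
Feb has 28 days (80 − 28 = 52 remain).
Mar has 31 days (52 − 31 = 21 remain).
21 into Apr → Apr 21.

Apr 21, 2067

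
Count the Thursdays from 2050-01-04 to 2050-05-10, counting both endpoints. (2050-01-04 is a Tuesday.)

18

2050-01-04 is a Tuesday; the first Thursday on or after it is 2050-01-06 (2 days later).
From 2050-01-06 to 2050-05-10: 25 + 28 + 31 + 30 + 10 = 124 days (rest of January, February, March, April, May).
124 ÷ 7 = 17 full weeks with remainder 5, so 17 more Thursdays after the first → 18.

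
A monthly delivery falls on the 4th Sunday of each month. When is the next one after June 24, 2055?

June 27, 2055

June 2055 starts on a Tuesday; its first Sunday is the 6th, so the 4th Sunday is the 27th — June 27, 2055.
June 27, 2055 is after June 24, 2055, so that is the next one.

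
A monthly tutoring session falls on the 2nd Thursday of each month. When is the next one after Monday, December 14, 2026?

January 14, 2027

December 2026 starts on a Tuesday; its first Thursday is the 3rd, so the 2nd Thursday is the 10th — December 10, 2026.
That is not after December 14, 2026, so look at January 2027.
January 2027 starts on a Friday; its first Thursday is the 7th, so the 2nd Thursday is the 14th — January 14, 2027.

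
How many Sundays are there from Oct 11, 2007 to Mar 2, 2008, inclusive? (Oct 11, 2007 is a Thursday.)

Oct 11, 2007 is a Thursday; the first Sunday on or after it is Oct 14, 2007 (3 days later).
From Oct 14, 2007 to Mar 2, 2008: 17 + 30 + 31 + 31 + 29 + 2 = 140 days (rest of Oct, Nov, Dec, Jan, Feb, Mar).
140 ÷ 7 = 20 full weeks with remainder 0, so 20 more Sundays after the first → 21.

21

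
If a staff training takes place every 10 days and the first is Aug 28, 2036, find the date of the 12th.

Dec 16, 2036

The 12th occurrence is 11 intervals after the first: 11 × 10 = 110 days after Aug 28, 2036.
Aug has 31 days — 3 days to the end of Aug leaves 107.
Sep has 30 days (77 left).
Oct has 31 days (46 left).
Nov has 30 days (16 left).
16 days into Dec → Dec 16, 2036.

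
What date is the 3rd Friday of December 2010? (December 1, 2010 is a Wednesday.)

December 17, 2010

December 2010 begins on a Wednesday, so the first Friday is December 3 (2 days later).
The 3rd Friday is 2 weeks later: 3 + 14 = 17.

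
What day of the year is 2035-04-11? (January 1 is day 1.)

Days in months before April: 31 + 28 + 31 = 90.
Plus 11 days into April → day 101.

101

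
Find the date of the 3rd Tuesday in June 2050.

June 21, 2050

June 2050 begins on a Wednesday, so the first Tuesday is June 7 (6 days later).
The 3rd Tuesday is 2 weeks later: 7 + 14 = 21.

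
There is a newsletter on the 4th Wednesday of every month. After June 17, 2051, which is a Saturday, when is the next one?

June 28, 2051

June 2051 starts on a Thursday; its first Wednesday is the 7th, so the 4th Wednesday is the 28th — June 28, 2051.
June 28, 2051 is after June 17, 2051, so that is the next one.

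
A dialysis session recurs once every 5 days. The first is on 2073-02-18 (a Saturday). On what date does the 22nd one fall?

The 22nd occurrence is 21 intervals after the first: 21 × 5 = 105 days after 2073-02-18.
February has 28 days — 10 days to the end of February leaves 95.
March has 31 days (64 left).
April has 30 days (34 left).
May has 31 days (3 left).
3 days into June → 2073-06-03.

2073-06-03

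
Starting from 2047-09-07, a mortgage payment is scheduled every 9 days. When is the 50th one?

2048-11-21

The 50th occurrence is 49 intervals after the first: 49 × 9 = 441 days after 2047-09-07.
September has 30 days — 23 days to the end of September leaves 418.
From end of September to end of 2047 is 92 days (326 left).
January has 31 days (295 left).
February has 29 days (266 left).
March has 31 days (235 left).
April has 30 days (205 left).
May has 31 days (174 left).
June has 30 days (144 left).
July has 31 days (113 left).
August has 31 days (82 left).
September has 30 days (52 left).
October has 31 days (21 left).
21 days into November → 2048-11-21.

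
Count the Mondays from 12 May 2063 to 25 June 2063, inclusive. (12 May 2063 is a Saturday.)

7

12 May 2063 is a Saturday; the first Monday on or after it is 14 May 2063 (2 days later).
From 14 May 2063 to 25 June 2063: 17 + 25 = 42 days (rest of May, June).
42 ÷ 7 = 6 full weeks with remainder 0, so 6 more Mondays after the first → 7.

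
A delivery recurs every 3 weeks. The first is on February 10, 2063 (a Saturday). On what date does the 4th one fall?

The 4th occurrence is 3 intervals after the first: 3 × 21 = 63 days after February 10, 2063.
February has 28 days — 18 days to the end of February leaves 45.
March has 31 days (14 left).
14 days into April → April 14, 2063.

April 14, 2063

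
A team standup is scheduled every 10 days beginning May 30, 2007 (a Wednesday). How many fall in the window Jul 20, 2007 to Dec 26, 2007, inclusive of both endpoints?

Occurrences land 10·i days after May 30, 2007 for i = 0, 1, 2, …
Jul 20, 2007 is 51 days after the start; 51 ÷ 10 = 5 remainder 1; since the remainder is 1, round up to i = 6. First occurrence in the window: #7 on Jul 29, 2007 (6×10 = 60 days in).
Dec 26, 2007 is 210 days after the start; 210 ÷ 10 = 21 remainder 0. Last occurrence in the window: #22 on Dec 26, 2007.
Occurrences #7 through #22: 16 in total.

16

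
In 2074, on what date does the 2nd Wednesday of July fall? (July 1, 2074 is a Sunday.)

July 2074 begins on a Sunday, so the first Wednesday is July 4 (3 days later).
The 2nd Wednesday is 1 weeks later: 4 + 7 = 11.

July 11, 2074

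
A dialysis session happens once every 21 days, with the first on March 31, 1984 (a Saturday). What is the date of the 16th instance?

February 9, 1985

The 16th occurrence is 15 intervals after the first: 15 × 21 = 315 days after March 31, 1984.
March has 31 days — 0 days to the end of March leaves 315.
April has 30 days (285 left).
May has 31 days (254 left).
June has 30 days (224 left).
July has 31 days (193 left).
August has 31 days (162 left).
September has 30 days (132 left).
October has 31 days (101 left).
November has 30 days (71 left).
December has 31 days (40 left).
January has 31 days (9 left).
9 days into February → February 9, 1985.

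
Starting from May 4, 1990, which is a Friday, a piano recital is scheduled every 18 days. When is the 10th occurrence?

Oct 13, 1990

The 10th occurrence is 9 intervals after the first: 9 × 18 = 162 days after May 4, 1990.
May has 31 days — 27 days to the end of May leaves 135.
Jun has 30 days (105 left).
Jul has 31 days (74 left).
Aug has 31 days (43 left).
Sep has 30 days (13 left).
13 days into Oct → Oct 13, 1990.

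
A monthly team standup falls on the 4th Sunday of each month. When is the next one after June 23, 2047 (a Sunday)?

June 2047 starts on a Saturday; its first Sunday is the 2nd, so the 4th Sunday is the 23rd — June 23, 2047.
That is not after June 23, 2047, so look at July 2047.
July 2047 starts on a Monday; its first Sunday is the 7th, so the 4th Sunday is the 28th — July 28, 2047.

July 28, 2047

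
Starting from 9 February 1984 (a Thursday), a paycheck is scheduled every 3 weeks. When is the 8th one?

The 8th occurrence is 7 intervals after the first: 7 × 21 = 147 days after 9 February 1984.
February has 29 days — 20 days to the end of February leaves 127.
March has 31 days (96 left).
April has 30 days (66 left).
May has 31 days (35 left).
June has 30 days (5 left).
5 days into July → 5 July 1984.

5 July 1984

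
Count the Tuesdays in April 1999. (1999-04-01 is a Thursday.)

1999-04-01 is a Thursday; the first Tuesday on or after it is 1999-04-06 (5 days later).
From 1999-04-06 to 1999-04-30 is 30 − 6 = 24 days.
24 ÷ 7 = 3 full weeks with remainder 3, so 3 more Tuesdays after the first → 4.

4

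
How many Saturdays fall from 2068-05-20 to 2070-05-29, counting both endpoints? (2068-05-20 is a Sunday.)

105

2068-05-20 is a Sunday; the first Saturday on or after it is 2068-05-26 (6 days later).
From 2068-05-26 to 2070-05-29: 219 + 365 + 149 = 733 days (rest of 2068, 2069, to 2070-05-29 in 2070).
733 ÷ 7 = 104 full weeks with remainder 5, so 104 more Saturdays after the first → 105.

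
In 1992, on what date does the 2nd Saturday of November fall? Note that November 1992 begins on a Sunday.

November 1992 begins on a Sunday, so the first Saturday is November 7 (6 days later).
The 2nd Saturday is 1 weeks later: 7 + 7 = 14.

1992-11-14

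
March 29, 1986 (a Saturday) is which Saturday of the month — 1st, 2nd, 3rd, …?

5th

Day 29 falls in week ⌈29/7⌉ of the month.
Days 1–7 hold the 1st Saturday, 8–14 the 2nd, 15–21 the 3rd, 22–28 the 4th, 29–31 the 5th.
29 is in the range for the 5th.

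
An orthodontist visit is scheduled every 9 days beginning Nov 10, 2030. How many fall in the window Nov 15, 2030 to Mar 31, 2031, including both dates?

Occurrences land 9·i days after Nov 10, 2030 for i = 0, 1, 2, …
Nov 15, 2030 is 5 days after the start; 5 ÷ 9 = 0 remainder 5; since the remainder is 5, round up to i = 1. First occurrence in the window: #2 on Nov 19, 2030 (1×9 = 9 days in).
Mar 31, 2031 is 141 days after the start; 141 ÷ 9 = 15 remainder 6. Last occurrence in the window: #16 on Mar 25, 2031.
Occurrences #2 through #16: 15 in total.

15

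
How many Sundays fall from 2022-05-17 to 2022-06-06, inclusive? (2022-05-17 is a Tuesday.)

3

2022-05-17 is a Tuesday; the first Sunday on or after it is 2022-05-22 (5 days later).
From 2022-05-22 to 2022-06-06: 9 + 6 = 15 days (rest of May, June).
15 ÷ 7 = 2 full weeks with remainder 1, so 2 more Sundays after the first → 3.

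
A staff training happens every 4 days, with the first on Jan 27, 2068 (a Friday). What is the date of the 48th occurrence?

Aug 2, 2068

The 48th occurrence is 47 intervals after the first: 47 × 4 = 188 days after Jan 27, 2068.
Jan has 31 days — 4 days to the end of Jan leaves 184.
Feb has 29 days (155 left).
Mar has 31 days (124 left).
Apr has 30 days (94 left).
May has 31 days (63 left).
Jun has 30 days (33 left).
Jul has 31 days (2 left).
2 days into Aug → Aug 2, 2068.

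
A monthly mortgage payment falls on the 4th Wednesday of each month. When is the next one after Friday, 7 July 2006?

26 July 2006

July 2006 starts on a Saturday; its first Wednesday is the 5th, so the 4th Wednesday is the 26th — 26 July 2006.
26 July 2006 is after 7 July 2006, so that is the next one.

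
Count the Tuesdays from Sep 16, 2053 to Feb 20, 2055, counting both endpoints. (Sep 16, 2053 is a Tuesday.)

Sep 16, 2053 is a Tuesday; the first Tuesday on or after it is Sep 16, 2053.
From Sep 16, 2053 to Feb 20, 2055: 106 + 365 + 51 = 522 days (rest of 2053, 2054, to Feb 20, 2055 in 2055).
522 ÷ 7 = 74 full weeks with remainder 4, so 74 more Tuesdays after the first → 75.

75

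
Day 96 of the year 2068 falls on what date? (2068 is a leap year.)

January has 31 days (96 − 31 = 65 remain).
February has 29 days (65 − 29 = 36 remain).
March has 31 days (36 − 31 = 5 remain).
5 into April → April 5.

5 April 2068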